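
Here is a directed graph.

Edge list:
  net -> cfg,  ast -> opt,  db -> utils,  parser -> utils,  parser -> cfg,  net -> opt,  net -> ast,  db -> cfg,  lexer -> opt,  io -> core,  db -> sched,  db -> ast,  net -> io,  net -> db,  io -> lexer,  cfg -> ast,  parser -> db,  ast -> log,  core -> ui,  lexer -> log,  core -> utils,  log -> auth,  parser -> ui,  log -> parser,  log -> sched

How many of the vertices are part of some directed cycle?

A vertex is on a directed cycle iff it belongs to a strongly connected component of size ≥ 2 (or has a self-loop).
The vertices on cycles are {db, ast, cfg, log, parser} — 5 in total.

5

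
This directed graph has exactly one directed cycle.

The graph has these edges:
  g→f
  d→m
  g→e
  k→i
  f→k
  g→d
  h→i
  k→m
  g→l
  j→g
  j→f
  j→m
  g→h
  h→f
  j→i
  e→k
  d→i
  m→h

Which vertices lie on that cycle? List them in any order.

DFS with gray/black marking from h:
h gray
  i gray
  i black
  f gray
    k gray
      k→i: i black — skip
      m gray
        m→h: h is gray → back edge
Back edge closes the cycle h → f → k → m → h; its vertices are {f, h, k, m}.

f, h, k, m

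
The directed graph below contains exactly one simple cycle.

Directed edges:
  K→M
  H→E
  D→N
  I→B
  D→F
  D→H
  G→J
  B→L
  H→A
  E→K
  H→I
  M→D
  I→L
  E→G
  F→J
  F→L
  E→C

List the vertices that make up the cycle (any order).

D, E, H, K, M

DFS with gray/black marking from D:
D gray
  F gray
    J gray
    J black
    L gray
    L black
  F black
  N gray
  N black
  H gray
    A gray
    A black
    E gray
      C gray
      C black
      G gray
        G→J: J black — skip
      G black
      K gray
        M gray
          M→D: D is gray → back edge
Back edge closes the cycle D → H → E → K → M → D; its vertices are {D, E, H, K, M}.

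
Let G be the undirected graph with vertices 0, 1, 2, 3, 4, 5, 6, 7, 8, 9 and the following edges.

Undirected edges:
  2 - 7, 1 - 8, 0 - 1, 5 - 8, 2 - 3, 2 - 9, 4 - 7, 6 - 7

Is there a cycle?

DFS, tracking each vertex's parent; an edge to a visited non-parent vertex closes a cycle.
Start from 8:
visit 8 (parent –)
  visit 5 (parent 8)
    5–8: parent, skip
  visit 1 (parent 8)
    visit 0 (parent 1)
      0–1: parent, skip
    1–8: parent, skip
visit 2 (parent –)
  visit 9 (parent 2)
    9–2: parent, skip
  visit 7 (parent 2)
    7–2: parent, skip
    visit 6 (parent 7)
      6–7: parent, skip
    visit 4 (parent 7)
      4–7: parent, skip
  visit 3 (parent 2)
    3–2: parent, skip
No non-parent visited neighbor found — the graph is a forest.

No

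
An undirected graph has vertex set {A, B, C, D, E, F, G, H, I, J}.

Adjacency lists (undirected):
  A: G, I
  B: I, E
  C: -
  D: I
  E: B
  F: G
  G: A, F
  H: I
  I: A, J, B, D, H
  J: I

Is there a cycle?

No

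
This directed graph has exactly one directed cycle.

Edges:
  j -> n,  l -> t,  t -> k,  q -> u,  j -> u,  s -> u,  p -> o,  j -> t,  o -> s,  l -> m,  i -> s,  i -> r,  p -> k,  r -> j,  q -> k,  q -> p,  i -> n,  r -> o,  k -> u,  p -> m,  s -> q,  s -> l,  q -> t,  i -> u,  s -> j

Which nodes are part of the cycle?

DFS with gray/black marking from s:
s gray
  u gray
  u black
  l gray
    m gray
    m black
    t gray
      k gray
        k→u: u black — skip
      k black
    t black
  l black
  j gray
    n gray
    n black
    j→u: u black — skip
    j→t: t black — skip
  j black
  q gray
    q→k: k black — skip
    q→t: t black — skip
    q→u: u black — skip
    p gray
      p→k: k black — skip
      o gray
        o→s: s is gray → back edge
Back edge closes the cycle s → q → p → o → s; its vertices are {o, p, q, s}.

o, p, q, s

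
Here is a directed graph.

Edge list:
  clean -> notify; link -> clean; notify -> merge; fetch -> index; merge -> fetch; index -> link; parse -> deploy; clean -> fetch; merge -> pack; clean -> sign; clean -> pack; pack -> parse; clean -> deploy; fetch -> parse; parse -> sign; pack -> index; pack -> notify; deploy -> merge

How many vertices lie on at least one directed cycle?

A vertex is on a directed cycle iff it belongs to a strongly connected component of size ≥ 2 (or has a self-loop).
The vertices on cycles are {link, pack, clean, fetch, index, merge, parse, deploy, notify} — 9 in total.

9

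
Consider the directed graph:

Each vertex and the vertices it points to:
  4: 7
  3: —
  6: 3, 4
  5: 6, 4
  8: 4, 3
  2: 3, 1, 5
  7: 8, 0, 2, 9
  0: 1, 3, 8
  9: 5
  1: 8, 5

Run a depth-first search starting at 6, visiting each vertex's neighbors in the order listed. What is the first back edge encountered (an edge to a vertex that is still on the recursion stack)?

8→4

DFS from 6 (visiting each vertex's neighbors in the order listed); mark gray on enter, black on exit:
6 gray
  3 gray
  3 black
  4 gray
    7 gray
      8 gray
        8→4: 4 is gray → back edge
First back edge: 8 → 4.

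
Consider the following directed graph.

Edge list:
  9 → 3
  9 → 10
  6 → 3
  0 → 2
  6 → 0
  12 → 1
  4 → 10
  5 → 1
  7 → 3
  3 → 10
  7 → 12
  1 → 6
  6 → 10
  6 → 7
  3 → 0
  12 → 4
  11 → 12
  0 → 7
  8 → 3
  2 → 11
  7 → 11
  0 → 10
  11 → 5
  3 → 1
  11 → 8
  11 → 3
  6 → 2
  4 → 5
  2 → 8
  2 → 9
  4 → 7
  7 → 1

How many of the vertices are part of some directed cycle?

A vertex is on a directed cycle iff it belongs to a strongly connected component of size ≥ 2 (or has a self-loop).
The vertices on cycles are {0, 1, 2, 3, 4, 5, 6, 7, 8, 9, 11, 12} — 12 in total.

12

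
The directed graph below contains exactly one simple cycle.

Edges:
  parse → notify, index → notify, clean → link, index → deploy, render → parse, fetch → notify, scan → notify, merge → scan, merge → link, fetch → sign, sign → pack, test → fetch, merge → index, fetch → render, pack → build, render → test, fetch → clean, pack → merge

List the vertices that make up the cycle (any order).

test, fetch, render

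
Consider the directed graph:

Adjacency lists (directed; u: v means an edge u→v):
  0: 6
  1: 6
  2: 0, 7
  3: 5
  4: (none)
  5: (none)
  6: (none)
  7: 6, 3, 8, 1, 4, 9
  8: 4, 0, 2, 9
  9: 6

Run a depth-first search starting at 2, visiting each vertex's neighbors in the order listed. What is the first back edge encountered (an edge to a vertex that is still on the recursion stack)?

8->2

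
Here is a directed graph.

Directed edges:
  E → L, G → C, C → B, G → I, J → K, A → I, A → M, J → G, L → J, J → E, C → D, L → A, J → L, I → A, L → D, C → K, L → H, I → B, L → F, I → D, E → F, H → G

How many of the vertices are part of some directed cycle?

A vertex is on a directed cycle iff it belongs to a strongly connected component of size ≥ 2 (or has a self-loop).
The vertices on cycles are {A, E, I, J, L} — 5 in total.

5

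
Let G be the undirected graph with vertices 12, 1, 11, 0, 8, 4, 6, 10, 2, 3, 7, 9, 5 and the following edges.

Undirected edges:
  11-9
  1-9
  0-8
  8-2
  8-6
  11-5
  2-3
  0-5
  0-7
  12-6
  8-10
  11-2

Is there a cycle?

DFS, tracking each vertex's parent; an edge to a visited non-parent vertex closes a cycle.
Start from 3:
visit 3 (parent –)
  visit 2 (parent 3)
    2–3: parent, skip
    visit 8 (parent 2)
      8–2: parent, skip
      visit 6 (parent 8)
        visit 12 (parent 6)
          12–6: parent, skip
        6–8: parent, skip
      visit 0 (parent 8)
        visit 5 (parent 0)
          5–0: parent, skip
          visit 11 (parent 5)
            11–5: parent, skip
            11–2: 2 visited and ≠ parent → cycle
Cycle: 2 – 8 – 0 – 5 – 11 – 2.

Yes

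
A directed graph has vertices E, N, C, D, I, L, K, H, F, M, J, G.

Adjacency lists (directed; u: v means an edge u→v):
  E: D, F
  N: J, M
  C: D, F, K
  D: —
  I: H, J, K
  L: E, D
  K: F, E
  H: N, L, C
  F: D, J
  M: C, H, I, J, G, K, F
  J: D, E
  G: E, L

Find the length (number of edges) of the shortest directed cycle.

For each vertex v, BFS finds the shortest path from v back to v.
The shortest such closed walk is M → H → N → M, length 3.

3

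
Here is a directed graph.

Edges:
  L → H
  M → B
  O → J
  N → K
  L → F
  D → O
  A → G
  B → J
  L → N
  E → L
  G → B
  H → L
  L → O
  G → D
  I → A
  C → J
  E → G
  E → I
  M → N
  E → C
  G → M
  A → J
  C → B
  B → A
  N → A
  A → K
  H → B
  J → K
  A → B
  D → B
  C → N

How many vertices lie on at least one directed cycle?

8

A vertex is on a directed cycle iff it belongs to a strongly connected component of size ≥ 2 (or has a self-loop).
The vertices on cycles are {A, B, D, G, H, L, M, N} — 8 in total.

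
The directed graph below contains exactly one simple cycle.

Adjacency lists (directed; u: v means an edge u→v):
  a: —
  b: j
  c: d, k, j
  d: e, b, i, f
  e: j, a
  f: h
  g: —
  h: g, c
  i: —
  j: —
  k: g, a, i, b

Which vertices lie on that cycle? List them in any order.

DFS with gray/black marking from h:
h gray
  g gray
  g black
  c gray
    d gray
      e gray
        j gray
        j black
        a gray
        a black
      e black
      b gray
        b→j: j black — skip
      b black
      i gray
      i black
      f gray
        f→h: h is gray → back edge
Back edge closes the cycle h → c → d → f → h; its vertices are {c, d, f, h}.

c, d, f, h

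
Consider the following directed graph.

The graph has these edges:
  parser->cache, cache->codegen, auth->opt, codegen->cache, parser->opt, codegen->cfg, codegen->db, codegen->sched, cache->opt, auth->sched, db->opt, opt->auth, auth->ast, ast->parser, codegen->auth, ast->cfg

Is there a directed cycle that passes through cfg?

No

cfg lies on a cycle iff there is a path from cfg back to itself.
Exploring from cfg, it never reaches itself; equivalently, its strongly connected component is a singleton.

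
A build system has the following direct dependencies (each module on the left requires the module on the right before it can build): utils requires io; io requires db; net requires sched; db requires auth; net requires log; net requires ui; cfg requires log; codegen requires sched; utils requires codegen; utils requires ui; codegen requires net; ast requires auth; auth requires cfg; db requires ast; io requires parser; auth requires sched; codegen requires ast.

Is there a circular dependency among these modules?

No

DFS with white/gray/black marking, starting from codegen:
codegen gray
  net gray
    sched gray
    sched black
    log gray
    log black
    ui gray
    ui black
  net black
  codegen→sched: sched black — skip
  ast gray
    auth gray
      cfg gray
        cfg→log: log black — skip
      cfg black
      auth→sched: sched black — skip
    auth black
  ast black
codegen black
io gray
  db gray
    db→auth: auth black — skip
    db→ast: ast black — skip
  db black
  parser gray
  parser black
io black
utils gray
  utils→ui: ui black — skip
  utils→codegen: codegen black — skip
  utils→io: io black — skip
utils black
Every edge goes to a white or black vertex — no back edge, so the graph is acyclic.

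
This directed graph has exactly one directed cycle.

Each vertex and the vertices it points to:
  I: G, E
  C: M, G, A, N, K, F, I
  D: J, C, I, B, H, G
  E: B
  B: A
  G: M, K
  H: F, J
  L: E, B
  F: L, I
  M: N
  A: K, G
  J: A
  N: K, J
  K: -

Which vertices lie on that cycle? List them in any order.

DFS with gray/black marking from M:
M gray
  N gray
    K gray
    K black
    J gray
      A gray
        A→K: K black — skip
        G gray
          G→M: M is gray → back edge
Back edge closes the cycle M → N → J → A → G → M; its vertices are {A, G, J, M, N}.

A, G, J, M, N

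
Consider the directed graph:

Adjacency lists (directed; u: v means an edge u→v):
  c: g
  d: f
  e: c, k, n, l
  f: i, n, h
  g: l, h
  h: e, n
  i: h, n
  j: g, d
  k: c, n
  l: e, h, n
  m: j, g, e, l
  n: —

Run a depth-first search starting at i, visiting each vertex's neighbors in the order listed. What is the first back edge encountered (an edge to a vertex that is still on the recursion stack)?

l->e

DFS from i (visiting each vertex's neighbors in the order listed); mark gray on enter, black on exit:
i gray
  h gray
    e gray
      c gray
        g gray
          l gray
            l→e: e is gray → back edge
First back edge: l → e.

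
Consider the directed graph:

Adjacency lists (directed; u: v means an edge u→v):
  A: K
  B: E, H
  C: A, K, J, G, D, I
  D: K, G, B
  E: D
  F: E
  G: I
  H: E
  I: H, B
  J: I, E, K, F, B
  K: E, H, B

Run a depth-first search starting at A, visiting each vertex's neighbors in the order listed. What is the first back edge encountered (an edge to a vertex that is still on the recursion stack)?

DFS from A (visiting each vertex's neighbors in the order listed); mark gray on enter, black on exit:
A gray
  K gray
    E gray
      D gray
        D→K: K is gray → back edge
First back edge: D → K.

D→K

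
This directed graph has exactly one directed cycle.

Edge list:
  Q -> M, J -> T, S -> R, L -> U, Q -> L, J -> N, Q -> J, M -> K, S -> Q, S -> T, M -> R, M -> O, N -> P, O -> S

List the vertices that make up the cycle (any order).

M, O, Q, S

DFS with gray/black marking from S:
S gray
  T gray
  T black
  Q gray
    M gray
      R gray
      R black
      K gray
      K black
      O gray
        O→S: S is gray → back edge
Back edge closes the cycle S → Q → M → O → S; its vertices are {M, O, Q, S}.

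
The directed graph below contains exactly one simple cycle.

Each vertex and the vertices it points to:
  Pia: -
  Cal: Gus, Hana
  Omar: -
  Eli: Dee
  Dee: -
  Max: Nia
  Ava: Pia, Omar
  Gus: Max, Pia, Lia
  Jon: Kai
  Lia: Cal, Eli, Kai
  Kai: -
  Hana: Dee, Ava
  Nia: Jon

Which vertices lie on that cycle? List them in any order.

DFS with gray/black marking from Gus:
Gus gray
  Max gray
    Nia gray
      Jon gray
        Kai gray
        Kai black
      Jon black
    Nia black
  Max black
  Pia gray
  Pia black
  Lia gray
    Cal gray
      Cal→Gus: Gus is gray → back edge
Back edge closes the cycle Gus → Lia → Cal → Gus; its vertices are {Cal, Gus, Lia}.

Cal, Gus, Lia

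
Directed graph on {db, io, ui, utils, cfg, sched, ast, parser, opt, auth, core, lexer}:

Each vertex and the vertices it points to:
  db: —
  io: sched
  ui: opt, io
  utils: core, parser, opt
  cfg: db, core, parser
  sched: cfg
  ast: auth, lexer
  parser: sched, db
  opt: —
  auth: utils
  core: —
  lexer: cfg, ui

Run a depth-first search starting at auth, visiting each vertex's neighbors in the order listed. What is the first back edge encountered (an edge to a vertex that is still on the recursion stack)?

DFS from auth (visiting each vertex's neighbors in the order listed); mark gray on enter, black on exit:
auth gray
  utils gray
    core gray
    core black
    parser gray
      sched gray
        cfg gray
          db gray
          db black
          cfg→core: core black — skip
          cfg→parser: parser is gray → back edge
First back edge: cfg → parser.

cfg->parser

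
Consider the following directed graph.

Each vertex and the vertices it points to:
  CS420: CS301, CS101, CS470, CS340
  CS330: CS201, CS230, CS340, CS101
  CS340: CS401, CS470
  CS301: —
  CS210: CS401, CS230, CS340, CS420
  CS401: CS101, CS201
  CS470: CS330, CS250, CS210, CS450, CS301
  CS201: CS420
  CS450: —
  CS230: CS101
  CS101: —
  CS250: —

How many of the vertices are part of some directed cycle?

7

A vertex is on a directed cycle iff it belongs to a strongly connected component of size ≥ 2 (or has a self-loop).
The vertices on cycles are {CS201, CS210, CS330, CS340, CS401, CS420, CS470} — 7 in total.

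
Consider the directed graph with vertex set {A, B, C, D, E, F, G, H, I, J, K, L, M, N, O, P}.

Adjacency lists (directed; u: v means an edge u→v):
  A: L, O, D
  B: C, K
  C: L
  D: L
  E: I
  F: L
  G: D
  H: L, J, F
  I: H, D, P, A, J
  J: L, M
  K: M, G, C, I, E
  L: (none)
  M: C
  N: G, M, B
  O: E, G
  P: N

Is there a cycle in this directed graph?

Yes

DFS with white/gray/black marking, starting from K:
K gray
  M gray
    C gray
      L gray
      L black
    C black
  M black
  G gray
    D gray
      D→L: L black — skip
    D black
  G black
  K→C: C black — skip
  I gray
    H gray
      H→L: L black — skip
      J gray
        J→L: L black — skip
        J→M: M black — skip
      J black
      F gray
        F→L: L black — skip
      F black
    H black
    I→D: D black — skip
    P gray
      N gray
        N→G: G black — skip
        N→M: M black — skip
        B gray
          B→C: C black — skip
          B→K: K is gray → back edge
Back edge found, so a cycle exists: K → I → P → N → B → K.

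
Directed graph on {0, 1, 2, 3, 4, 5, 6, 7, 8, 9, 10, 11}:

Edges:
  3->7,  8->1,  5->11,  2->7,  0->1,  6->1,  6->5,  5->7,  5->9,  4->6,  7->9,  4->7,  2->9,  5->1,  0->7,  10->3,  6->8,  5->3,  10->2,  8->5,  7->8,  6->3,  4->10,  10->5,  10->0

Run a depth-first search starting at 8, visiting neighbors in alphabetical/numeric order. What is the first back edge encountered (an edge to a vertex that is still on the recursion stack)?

7->8

DFS from 8 (visiting neighbors in alphabetical/numeric order); mark gray on enter, black on exit:
8 gray
  1 gray
  1 black
  5 gray
    5→1: 1 black — skip
    3 gray
      7 gray
        7→8: 8 is gray → back edge
First back edge: 7 → 8.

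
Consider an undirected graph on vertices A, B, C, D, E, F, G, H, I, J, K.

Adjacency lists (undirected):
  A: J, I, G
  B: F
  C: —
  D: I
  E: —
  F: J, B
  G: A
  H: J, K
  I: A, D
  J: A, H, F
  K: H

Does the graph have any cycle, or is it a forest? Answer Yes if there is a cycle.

DFS, tracking each vertex's parent; an edge to a visited non-parent vertex closes a cycle.
Start from D:
visit D (parent –)
  visit I (parent D)
    visit A (parent I)
      visit J (parent A)
        J–A: parent, skip
        visit H (parent J)
          H–J: parent, skip
          visit K (parent H)
            K–H: parent, skip
        visit F (parent J)
          F–J: parent, skip
          visit B (parent F)
            B–F: parent, skip
      A–I: parent, skip
      visit G (parent A)
        G–A: parent, skip
    I–D: parent, skip
visit C (parent –)
visit E (parent –)
No non-parent visited neighbor found — the graph is a forest.

No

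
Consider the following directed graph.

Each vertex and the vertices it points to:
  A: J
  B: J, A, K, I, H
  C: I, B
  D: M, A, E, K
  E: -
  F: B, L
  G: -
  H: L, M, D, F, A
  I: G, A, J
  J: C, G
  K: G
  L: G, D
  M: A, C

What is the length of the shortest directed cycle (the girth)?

3

For each vertex v, BFS finds the shortest path from v back to v.
The shortest such closed walk is H → F → B → H, length 3.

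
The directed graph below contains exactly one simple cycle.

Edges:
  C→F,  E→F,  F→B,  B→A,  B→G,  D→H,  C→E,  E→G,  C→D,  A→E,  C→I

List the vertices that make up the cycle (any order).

A, B, E, F

DFS with gray/black marking from E:
E gray
  F gray
    B gray
      A gray
        A→E: E is gray → back edge
Back edge closes the cycle E → F → B → A → E; its vertices are {A, B, E, F}.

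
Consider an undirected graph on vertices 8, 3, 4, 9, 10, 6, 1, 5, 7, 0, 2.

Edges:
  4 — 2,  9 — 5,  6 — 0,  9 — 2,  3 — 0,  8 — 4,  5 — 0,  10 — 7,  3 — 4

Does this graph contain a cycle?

DFS, tracking each vertex's parent; an edge to a visited non-parent vertex closes a cycle.
Start from 9:
visit 9 (parent –)
  visit 5 (parent 9)
    visit 0 (parent 5)
      0–5: parent, skip
      visit 6 (parent 0)
        6–0: parent, skip
      visit 3 (parent 0)
        3–0: parent, skip
        visit 4 (parent 3)
          visit 8 (parent 4)
            8–4: parent, skip
          4–3: parent, skip
          visit 2 (parent 4)
            2–9: 9 visited and ≠ parent → cycle
Cycle: 9 – 5 – 0 – 3 – 4 – 2 – 9.

Yes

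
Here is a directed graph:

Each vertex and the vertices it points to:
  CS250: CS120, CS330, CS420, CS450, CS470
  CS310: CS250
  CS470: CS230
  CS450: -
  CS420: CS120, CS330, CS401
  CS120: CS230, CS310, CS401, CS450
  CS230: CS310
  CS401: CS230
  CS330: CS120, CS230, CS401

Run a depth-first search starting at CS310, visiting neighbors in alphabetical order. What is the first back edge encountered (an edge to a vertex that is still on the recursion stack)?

CS230->CS310

DFS from CS310 (visiting neighbors in alphabetical order); mark gray on enter, black on exit:
CS310 gray
  CS250 gray
    CS120 gray
      CS230 gray
        CS230→CS310: CS310 is gray → back edge
First back edge: CS230 → CS310.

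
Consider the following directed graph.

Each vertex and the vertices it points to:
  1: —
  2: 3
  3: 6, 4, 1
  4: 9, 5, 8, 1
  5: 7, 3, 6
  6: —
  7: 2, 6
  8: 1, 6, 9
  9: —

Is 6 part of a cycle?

No

6 lies on a cycle iff there is a path from 6 back to itself.
Exploring from 6, it never reaches itself; equivalently, its strongly connected component is a singleton.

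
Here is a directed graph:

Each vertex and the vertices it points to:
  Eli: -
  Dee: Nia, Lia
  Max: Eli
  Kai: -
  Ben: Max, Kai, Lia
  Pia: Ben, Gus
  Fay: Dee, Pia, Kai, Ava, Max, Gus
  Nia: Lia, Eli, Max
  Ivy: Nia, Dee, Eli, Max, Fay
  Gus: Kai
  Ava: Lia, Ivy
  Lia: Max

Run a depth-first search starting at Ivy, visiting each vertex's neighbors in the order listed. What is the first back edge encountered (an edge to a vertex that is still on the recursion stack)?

Ava→Ivy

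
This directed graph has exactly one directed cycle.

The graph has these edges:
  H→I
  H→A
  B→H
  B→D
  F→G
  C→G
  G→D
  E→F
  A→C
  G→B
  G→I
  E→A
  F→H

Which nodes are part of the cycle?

A, B, C, G, H

DFS with gray/black marking from A:
A gray
  C gray
    G gray
      D gray
      D black
      B gray
        B→D: D black — skip
        H gray
          H→A: A is gray → back edge
Back edge closes the cycle A → C → G → B → H → A; its vertices are {A, B, C, G, H}.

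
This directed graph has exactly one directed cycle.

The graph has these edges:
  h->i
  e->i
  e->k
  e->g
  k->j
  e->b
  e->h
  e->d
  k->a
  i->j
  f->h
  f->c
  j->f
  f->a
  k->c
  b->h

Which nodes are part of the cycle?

f, h, i, j

DFS with gray/black marking from i:
i gray
  j gray
    f gray
      h gray
        h→i: i is gray → back edge
Back edge closes the cycle i → j → f → h → i; its vertices are {f, h, i, j}.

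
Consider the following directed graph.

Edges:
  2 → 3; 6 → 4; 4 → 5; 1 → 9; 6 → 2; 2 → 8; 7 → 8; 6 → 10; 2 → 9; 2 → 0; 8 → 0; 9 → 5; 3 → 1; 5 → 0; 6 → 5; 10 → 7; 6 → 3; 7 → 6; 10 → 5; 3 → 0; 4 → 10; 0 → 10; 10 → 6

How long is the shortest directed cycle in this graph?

For each vertex v, BFS finds the shortest path from v back to v.
The shortest such closed walk is 6 → 10 → 6, length 2.

2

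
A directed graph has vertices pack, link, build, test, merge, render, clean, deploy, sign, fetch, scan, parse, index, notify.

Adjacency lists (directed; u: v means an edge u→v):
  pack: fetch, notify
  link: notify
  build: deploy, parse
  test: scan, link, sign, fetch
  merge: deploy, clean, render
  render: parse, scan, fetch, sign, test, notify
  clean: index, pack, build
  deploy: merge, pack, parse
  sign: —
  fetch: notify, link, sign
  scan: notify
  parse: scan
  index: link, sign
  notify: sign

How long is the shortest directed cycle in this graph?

For each vertex v, BFS finds the shortest path from v back to v.
The shortest such closed walk is deploy → merge → deploy, length 2.

2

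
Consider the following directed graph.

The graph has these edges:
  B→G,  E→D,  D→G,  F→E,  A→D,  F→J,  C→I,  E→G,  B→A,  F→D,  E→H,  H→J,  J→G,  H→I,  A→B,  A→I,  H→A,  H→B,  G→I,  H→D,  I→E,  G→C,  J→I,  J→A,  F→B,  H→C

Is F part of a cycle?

No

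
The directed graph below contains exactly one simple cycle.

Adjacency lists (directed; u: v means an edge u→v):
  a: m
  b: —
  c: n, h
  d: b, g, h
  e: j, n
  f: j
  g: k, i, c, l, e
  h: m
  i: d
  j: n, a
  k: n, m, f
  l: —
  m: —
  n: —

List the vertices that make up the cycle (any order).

d, g, i

DFS with gray/black marking from g:
g gray
  k gray
    n gray
    n black
    m gray
    m black
    f gray
      j gray
        j→n: n black — skip
        a gray
          a→m: m black — skip
        a black
      j black
    f black
  k black
  i gray
    d gray
      b gray
      b black
      d→g: g is gray → back edge
Back edge closes the cycle g → i → d → g; its vertices are {d, g, i}.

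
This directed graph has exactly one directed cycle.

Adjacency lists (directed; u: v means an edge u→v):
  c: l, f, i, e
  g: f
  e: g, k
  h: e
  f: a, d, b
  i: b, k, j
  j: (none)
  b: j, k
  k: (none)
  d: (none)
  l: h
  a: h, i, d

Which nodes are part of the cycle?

DFS with gray/black marking from f:
f gray
  a gray
    h gray
      e gray
        g gray
          g→f: f is gray → back edge
Back edge closes the cycle f → a → h → e → g → f; its vertices are {a, e, f, g, h}.

a, e, f, g, h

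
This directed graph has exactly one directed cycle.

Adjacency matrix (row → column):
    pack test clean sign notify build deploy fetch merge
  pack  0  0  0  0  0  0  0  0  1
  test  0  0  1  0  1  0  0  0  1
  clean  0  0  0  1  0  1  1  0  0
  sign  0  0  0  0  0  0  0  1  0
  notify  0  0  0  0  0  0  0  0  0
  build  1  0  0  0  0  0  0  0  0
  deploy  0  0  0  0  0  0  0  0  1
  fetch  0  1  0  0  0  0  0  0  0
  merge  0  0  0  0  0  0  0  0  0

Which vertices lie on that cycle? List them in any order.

sign, test, clean, fetch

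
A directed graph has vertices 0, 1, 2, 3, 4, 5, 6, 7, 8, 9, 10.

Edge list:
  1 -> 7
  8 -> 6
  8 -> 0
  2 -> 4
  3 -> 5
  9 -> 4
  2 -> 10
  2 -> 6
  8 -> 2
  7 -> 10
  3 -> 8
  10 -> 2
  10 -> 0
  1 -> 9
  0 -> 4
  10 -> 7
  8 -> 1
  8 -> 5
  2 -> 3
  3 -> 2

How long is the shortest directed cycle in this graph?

For each vertex v, BFS finds the shortest path from v back to v.
The shortest such closed walk is 3 → 2 → 3, length 2.

2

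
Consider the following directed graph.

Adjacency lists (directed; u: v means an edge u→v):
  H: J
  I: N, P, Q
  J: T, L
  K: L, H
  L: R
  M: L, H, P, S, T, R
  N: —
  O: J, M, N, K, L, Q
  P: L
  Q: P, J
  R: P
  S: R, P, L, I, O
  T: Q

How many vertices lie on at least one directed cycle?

9

A vertex is on a directed cycle iff it belongs to a strongly connected component of size ≥ 2 (or has a self-loop).
The vertices on cycles are {J, L, M, O, P, Q, R, S, T} — 9 in total.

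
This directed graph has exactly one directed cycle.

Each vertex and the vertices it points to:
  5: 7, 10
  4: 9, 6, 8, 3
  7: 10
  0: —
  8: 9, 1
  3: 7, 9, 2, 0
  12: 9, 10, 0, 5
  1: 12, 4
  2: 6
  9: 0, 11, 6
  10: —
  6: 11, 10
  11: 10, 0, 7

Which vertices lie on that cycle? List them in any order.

1, 4, 8

DFS with gray/black marking from 8:
8 gray
  9 gray
    0 gray
    0 black
    11 gray
      10 gray
      10 black
      11→0: 0 black — skip
      7 gray
        7→10: 10 black — skip
      7 black
    11 black
    6 gray
      6→11: 11 black — skip
      6→10: 10 black — skip
    6 black
  9 black
  1 gray
    12 gray
      12→9: 9 black — skip
      12→10: 10 black — skip
      12→0: 0 black — skip
      5 gray
        5→7: 7 black — skip
        5→10: 10 black — skip
      5 black
    12 black
    4 gray
      4→9: 9 black — skip
      4→6: 6 black — skip
      4→8: 8 is gray → back edge
Back edge closes the cycle 8 → 1 → 4 → 8; its vertices are {1, 4, 8}.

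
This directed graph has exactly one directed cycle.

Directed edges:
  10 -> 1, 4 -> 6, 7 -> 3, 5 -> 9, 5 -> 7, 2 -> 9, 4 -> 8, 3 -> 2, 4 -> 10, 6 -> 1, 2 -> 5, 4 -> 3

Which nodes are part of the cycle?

2, 3, 5, 7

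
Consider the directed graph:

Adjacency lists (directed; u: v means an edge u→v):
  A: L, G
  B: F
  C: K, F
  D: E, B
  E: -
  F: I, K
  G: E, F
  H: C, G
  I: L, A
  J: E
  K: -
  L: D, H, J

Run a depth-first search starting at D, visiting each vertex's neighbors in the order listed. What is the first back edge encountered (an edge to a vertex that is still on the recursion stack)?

DFS from D (visiting each vertex's neighbors in the order listed); mark gray on enter, black on exit:
D gray
  E gray
  E black
  B gray
    F gray
      I gray
        L gray
          L→D: D is gray → back edge
First back edge: L → D.

L->D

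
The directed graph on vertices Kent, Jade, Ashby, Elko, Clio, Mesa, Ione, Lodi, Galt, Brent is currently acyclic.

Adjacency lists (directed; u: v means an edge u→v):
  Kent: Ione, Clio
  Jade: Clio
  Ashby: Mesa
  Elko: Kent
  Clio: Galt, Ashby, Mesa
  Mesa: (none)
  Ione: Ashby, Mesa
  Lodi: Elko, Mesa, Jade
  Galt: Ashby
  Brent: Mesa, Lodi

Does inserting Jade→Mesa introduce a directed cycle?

Adding Jade→Mesa creates a cycle iff Mesa can already reach Jade.
Explore from Mesa: no path reaches Jade. The graph stays acyclic.

No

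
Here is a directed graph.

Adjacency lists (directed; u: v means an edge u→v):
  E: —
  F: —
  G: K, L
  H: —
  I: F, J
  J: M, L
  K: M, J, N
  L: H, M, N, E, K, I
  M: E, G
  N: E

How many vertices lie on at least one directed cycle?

6

A vertex is on a directed cycle iff it belongs to a strongly connected component of size ≥ 2 (or has a self-loop).
The vertices on cycles are {G, I, J, K, L, M} — 6 in total.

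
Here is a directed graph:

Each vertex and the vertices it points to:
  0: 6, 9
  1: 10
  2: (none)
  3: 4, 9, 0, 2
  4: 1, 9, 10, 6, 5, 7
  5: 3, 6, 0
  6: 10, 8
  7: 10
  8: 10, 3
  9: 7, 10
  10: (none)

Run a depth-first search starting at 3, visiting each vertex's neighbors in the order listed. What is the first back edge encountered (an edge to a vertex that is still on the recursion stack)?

8->3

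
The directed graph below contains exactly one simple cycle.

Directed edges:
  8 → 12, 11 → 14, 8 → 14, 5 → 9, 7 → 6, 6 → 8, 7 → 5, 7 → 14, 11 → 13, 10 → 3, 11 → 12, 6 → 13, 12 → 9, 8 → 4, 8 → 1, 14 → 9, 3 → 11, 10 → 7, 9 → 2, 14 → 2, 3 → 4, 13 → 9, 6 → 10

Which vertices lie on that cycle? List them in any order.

DFS with gray/black marking from 6:
6 gray
  8 gray
    14 gray
      2 gray
      2 black
      9 gray
        9→2: 2 black — skip
      9 black
    14 black
    1 gray
    1 black
    12 gray
      12→9: 9 black — skip
    12 black
    4 gray
    4 black
  8 black
  10 gray
    7 gray
      7→6: 6 is gray → back edge
Back edge closes the cycle 6 → 10 → 7 → 6; its vertices are {6, 7, 10}.

6, 7, 10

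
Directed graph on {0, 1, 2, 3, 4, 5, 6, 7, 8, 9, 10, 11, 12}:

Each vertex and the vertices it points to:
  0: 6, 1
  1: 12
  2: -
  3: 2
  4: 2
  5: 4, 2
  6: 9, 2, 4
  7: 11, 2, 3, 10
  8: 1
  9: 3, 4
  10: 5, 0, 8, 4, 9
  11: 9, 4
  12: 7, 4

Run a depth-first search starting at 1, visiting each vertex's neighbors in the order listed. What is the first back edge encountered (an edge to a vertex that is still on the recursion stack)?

DFS from 1 (visiting each vertex's neighbors in the order listed); mark gray on enter, black on exit:
1 gray
  12 gray
    7 gray
      11 gray
        9 gray
          3 gray
            2 gray
            2 black
          3 black
          4 gray
            4→2: 2 black — skip
          4 black
        9 black
        11→4: 4 black — skip
      11 black
      7→2: 2 black — skip
      7→3: 3 black — skip
      10 gray
        5 gray
          5→4: 4 black — skip
          5→2: 2 black — skip
        5 black
        0 gray
          6 gray
            6→9: 9 black — skip
            6→2: 2 black — skip
            6→4: 4 black — skip
          6 black
          0→1: 1 is gray → back edge
First back edge: 0 → 1.

0->1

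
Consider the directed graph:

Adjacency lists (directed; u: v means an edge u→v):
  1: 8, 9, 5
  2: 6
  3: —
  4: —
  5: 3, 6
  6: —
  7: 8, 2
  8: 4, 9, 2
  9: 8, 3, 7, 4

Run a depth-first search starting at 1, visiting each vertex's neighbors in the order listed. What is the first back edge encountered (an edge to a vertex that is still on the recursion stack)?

DFS from 1 (visiting each vertex's neighbors in the order listed); mark gray on enter, black on exit:
1 gray
  8 gray
    4 gray
    4 black
    9 gray
      9→8: 8 is gray → back edge
First back edge: 9 → 8.

9→8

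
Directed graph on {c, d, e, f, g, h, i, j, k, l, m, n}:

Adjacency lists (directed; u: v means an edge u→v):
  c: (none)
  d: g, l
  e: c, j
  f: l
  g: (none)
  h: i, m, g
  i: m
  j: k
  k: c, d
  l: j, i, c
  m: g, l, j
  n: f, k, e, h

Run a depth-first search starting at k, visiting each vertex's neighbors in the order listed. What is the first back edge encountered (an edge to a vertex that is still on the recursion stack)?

j→k

DFS from k (visiting each vertex's neighbors in the order listed); mark gray on enter, black on exit:
k gray
  c gray
  c black
  d gray
    g gray
    g black
    l gray
      j gray
        j→k: k is gray → back edge
First back edge: j → k.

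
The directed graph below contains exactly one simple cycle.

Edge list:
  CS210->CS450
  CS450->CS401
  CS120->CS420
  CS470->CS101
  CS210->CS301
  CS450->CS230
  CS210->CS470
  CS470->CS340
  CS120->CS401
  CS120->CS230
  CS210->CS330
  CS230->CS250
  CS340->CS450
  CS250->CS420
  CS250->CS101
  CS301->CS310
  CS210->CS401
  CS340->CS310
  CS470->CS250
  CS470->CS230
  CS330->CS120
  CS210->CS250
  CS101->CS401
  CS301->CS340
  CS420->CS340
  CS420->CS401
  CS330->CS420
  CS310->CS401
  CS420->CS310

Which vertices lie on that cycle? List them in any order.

DFS with gray/black marking from CS450:
CS450 gray
  CS230 gray
    CS250 gray
      CS420 gray
        CS401 gray
        CS401 black
        CS340 gray
          CS340→CS450: CS450 is gray → back edge
Back edge closes the cycle CS450 → CS230 → CS250 → CS420 → CS340 → CS450; its vertices are {CS230, CS250, CS340, CS420, CS450}.

CS230, CS250, CS340, CS420, CS450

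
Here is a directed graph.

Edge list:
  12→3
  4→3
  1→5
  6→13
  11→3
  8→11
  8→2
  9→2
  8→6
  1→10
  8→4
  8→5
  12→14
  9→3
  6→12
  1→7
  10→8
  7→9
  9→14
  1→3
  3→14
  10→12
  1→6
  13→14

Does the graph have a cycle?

DFS with white/gray/black marking, starting from 7:
7 gray
  9 gray
    2 gray
    2 black
    14 gray
    14 black
    3 gray
      3→14: 14 black — skip
    3 black
  9 black
7 black
1 gray
  6 gray
    12 gray
      12→14: 14 black — skip
      12→3: 3 black — skip
    12 black
    13 gray
      13→14: 14 black — skip
    13 black
  6 black
  1→3: 3 black — skip
  10 gray
    8 gray
      5 gray
      5 black
      4 gray
        4→3: 3 black — skip
      4 black
      8→6: 6 black — skip
      8→2: 2 black — skip
      11 gray
        11→3: 3 black — skip
      11 black
    8 black
    10→12: 12 black — skip
  10 black
  1→5: 5 black — skip
  1→7: 7 black — skip
1 black
Every edge goes to a white or black vertex — no back edge, so the graph is acyclic.

No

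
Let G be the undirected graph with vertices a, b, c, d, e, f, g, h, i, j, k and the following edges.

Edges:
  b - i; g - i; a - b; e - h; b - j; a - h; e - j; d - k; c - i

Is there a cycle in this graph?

Yes

DFS, tracking each vertex's parent; an edge to a visited non-parent vertex closes a cycle.
Start from b:
visit b (parent –)
  visit j (parent b)
    visit e (parent j)
      visit h (parent e)
        visit a (parent h)
          a–b: b visited and ≠ parent → cycle
Cycle: b – j – e – h – a – b.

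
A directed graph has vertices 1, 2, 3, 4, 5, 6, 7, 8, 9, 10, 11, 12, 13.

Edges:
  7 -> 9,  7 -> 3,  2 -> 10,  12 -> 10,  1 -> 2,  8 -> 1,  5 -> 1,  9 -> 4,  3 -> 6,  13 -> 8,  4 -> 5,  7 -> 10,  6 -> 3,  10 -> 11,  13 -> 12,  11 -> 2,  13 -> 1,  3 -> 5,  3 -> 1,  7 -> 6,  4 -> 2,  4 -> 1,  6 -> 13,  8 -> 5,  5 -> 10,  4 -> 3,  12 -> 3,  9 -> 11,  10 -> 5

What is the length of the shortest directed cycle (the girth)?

2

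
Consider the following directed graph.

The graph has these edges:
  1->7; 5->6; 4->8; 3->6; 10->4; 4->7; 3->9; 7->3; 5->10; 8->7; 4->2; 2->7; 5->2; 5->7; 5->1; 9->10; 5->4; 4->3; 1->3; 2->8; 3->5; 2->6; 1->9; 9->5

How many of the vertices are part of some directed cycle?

9

A vertex is on a directed cycle iff it belongs to a strongly connected component of size ≥ 2 (or has a self-loop).
The vertices on cycles are {1, 2, 3, 4, 5, 7, 8, 9, 10} — 9 in total.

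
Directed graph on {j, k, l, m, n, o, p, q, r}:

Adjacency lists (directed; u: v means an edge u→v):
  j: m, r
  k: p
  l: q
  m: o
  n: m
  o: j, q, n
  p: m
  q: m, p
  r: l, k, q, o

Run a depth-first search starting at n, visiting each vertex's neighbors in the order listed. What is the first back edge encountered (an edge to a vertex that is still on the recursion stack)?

DFS from n (visiting each vertex's neighbors in the order listed); mark gray on enter, black on exit:
n gray
  m gray
    o gray
      j gray
        j→m: m is gray → back edge
First back edge: j → m.

j→m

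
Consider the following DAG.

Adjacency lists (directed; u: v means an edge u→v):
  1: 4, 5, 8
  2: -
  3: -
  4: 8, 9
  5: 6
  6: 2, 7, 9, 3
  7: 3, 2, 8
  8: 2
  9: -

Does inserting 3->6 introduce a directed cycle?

Yes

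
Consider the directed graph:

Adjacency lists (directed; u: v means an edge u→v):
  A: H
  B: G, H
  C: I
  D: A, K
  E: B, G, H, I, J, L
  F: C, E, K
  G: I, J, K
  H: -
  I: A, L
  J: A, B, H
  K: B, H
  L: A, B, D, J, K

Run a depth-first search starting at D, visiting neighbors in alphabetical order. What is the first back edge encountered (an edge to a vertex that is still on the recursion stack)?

DFS from D (visiting neighbors in alphabetical order); mark gray on enter, black on exit:
D gray
  A gray
    H gray
    H black
  A black
  K gray
    B gray
      G gray
        I gray
          I→A: A black — skip
          L gray
            L→A: A black — skip
            L→B: B is gray → back edge
First back edge: L → B.

L→B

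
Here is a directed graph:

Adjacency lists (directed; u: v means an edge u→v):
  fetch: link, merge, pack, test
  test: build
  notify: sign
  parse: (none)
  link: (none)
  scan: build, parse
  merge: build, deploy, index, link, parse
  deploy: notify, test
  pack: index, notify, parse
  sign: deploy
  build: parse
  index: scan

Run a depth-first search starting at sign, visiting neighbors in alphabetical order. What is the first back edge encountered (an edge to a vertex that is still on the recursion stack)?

notify->sign

DFS from sign (visiting neighbors in alphabetical order); mark gray on enter, black on exit:
sign gray
  deploy gray
    notify gray
      notify→sign: sign is gray → back edge
First back edge: notify → sign.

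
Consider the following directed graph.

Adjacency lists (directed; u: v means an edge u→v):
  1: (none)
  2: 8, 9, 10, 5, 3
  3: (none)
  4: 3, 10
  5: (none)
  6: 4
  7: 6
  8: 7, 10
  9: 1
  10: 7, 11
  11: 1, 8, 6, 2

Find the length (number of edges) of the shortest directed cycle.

For each vertex v, BFS finds the shortest path from v back to v.
The shortest such closed walk is 11 → 8 → 10 → 11, length 3.

3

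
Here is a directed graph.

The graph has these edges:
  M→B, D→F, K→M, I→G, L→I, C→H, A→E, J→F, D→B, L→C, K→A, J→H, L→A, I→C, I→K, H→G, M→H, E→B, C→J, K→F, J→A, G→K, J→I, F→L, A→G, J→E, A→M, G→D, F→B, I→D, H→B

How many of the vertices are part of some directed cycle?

A vertex is on a directed cycle iff it belongs to a strongly connected component of size ≥ 2 (or has a self-loop).
The vertices on cycles are {A, C, D, F, G, H, I, J, K, L, M} — 11 in total.

11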